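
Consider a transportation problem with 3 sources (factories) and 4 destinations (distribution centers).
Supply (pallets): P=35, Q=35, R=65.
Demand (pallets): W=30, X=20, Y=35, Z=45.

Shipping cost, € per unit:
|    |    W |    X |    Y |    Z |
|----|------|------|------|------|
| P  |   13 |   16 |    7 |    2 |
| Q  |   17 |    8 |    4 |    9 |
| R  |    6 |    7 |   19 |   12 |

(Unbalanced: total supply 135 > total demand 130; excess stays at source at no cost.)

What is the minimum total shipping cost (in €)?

650

A cheapest plan:
  P–Z: 35 × €2 = €70
  Q–Y: 35 × €4 = €140
  R–W: 30 × €6 = €180
  R–X: 20 × €7 = €140
  R–Z: 10 × €12 = €120
Total = 70 + 140 + 180 + 140 + 120 = €650.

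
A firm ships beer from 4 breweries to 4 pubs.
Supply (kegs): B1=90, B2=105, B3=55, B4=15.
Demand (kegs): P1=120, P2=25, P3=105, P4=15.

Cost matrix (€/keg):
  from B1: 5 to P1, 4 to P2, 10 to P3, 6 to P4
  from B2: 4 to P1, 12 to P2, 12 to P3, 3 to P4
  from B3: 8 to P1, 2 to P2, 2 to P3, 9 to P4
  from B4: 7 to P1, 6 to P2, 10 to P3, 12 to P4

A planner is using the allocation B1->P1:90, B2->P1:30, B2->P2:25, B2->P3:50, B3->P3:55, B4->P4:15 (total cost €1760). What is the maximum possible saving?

495

Current plan cost = 90·5 + 30·4 + 25·12 + 50·12 + 55·2 + 15·12 = €1760.
Optimal plan:
  B1–P1: 30 kegs
  B1–P2: 25 kegs
  B1–P3: 35 kegs
  B2–P1: 90 kegs
  B2–P4: 15 kegs
  B3–P3: 55 kegs
  B4–P3: 15 kegs
Optimal cost = €1265.
Saving = 1760 − 1265 = €495.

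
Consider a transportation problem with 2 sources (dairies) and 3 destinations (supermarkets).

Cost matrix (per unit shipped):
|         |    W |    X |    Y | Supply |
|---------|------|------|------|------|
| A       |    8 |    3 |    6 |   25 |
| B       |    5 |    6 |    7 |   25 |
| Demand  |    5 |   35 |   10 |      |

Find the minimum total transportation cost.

230

An optimal shipping plan:
  A to X: 25 crates
  B to W: 5 crates
  B to X: 10 crates
  B to Y: 10 crates
Total cost = 230.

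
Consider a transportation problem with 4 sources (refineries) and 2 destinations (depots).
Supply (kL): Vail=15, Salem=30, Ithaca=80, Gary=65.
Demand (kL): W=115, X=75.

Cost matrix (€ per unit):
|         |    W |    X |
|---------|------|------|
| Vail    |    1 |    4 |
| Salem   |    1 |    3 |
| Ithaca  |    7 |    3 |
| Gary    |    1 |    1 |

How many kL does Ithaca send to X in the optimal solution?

The minimum-cost plan:
  Vail->W: 15 kL
  Salem->W: 30 kL
  Ithaca->W: 5 kL
  Ithaca->X: 75 kL
  Gary->W: 65 kL
Total cost = €370.
So Ithaca→X carries 75 kL.

75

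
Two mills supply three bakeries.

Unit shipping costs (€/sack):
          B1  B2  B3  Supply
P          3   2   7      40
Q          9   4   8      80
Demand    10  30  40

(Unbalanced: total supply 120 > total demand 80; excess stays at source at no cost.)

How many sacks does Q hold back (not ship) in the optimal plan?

An optimal plan:
  P->B1: 10 × €3 = €30
  P->B2: 30 × €2 = €60
  Q->B3: 40 × €8 = €320
Total cost = €410.
Q ships 40 of its 80, leaving 40.

40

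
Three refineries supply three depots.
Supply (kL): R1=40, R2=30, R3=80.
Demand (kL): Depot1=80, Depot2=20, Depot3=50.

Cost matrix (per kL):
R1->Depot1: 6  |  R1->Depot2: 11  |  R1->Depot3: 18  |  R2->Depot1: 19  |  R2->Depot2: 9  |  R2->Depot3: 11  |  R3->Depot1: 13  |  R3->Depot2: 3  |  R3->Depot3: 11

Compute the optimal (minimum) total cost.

1370

A cheapest plan:
  R1→Depot1: 40 × 6 = 240
  R2→Depot3: 30 × 11 = 330
  R3→Depot1: 40 × 13 = 520
  R3→Depot2: 20 × 3 = 60
  R3→Depot3: 20 × 11 = 220
Total = 240 + 330 + 520 + 60 + 220 = 1370.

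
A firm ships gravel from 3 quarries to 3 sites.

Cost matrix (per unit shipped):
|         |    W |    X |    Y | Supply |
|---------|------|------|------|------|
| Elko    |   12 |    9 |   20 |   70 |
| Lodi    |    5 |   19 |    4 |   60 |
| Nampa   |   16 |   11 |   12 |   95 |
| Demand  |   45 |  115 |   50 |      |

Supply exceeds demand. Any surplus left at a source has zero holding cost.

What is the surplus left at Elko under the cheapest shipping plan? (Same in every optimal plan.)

An optimal plan:
  Elko→X: 70 × 9 = 630
  Lodi→W: 45 × 5 = 225
  Lodi→Y: 15 × 4 = 60
  Nampa→X: 45 × 11 = 495
  Nampa→Y: 35 × 12 = 420
Total cost = 1830.
Elko ships 70 of its 70, leaving 0.

0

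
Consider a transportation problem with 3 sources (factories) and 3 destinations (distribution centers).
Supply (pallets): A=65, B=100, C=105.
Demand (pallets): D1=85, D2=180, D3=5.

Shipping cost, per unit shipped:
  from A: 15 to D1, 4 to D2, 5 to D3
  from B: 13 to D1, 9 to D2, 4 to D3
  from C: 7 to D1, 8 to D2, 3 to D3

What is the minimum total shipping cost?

One minimum-cost allocation:
  A→D2: 65 × 4 = 260
  B→D2: 95 × 9 = 855
  B→D3: 5 × 4 = 20
  C→D1: 85 × 7 = 595
  C→D2: 20 × 8 = 160
Total = 260 + 855 + 20 + 595 + 160 = 1890.
(Supply check: A ships 65; B ships 100; C ships 105.)

1890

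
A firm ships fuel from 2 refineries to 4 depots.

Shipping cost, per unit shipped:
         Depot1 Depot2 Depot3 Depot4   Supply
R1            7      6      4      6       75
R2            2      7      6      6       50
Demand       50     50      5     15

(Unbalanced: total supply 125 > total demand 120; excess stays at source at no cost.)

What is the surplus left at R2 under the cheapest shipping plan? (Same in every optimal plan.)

0

Minimum-cost shipments:
  R1->Depot2: 50 × 6 = 300
  R1->Depot3: 5 × 4 = 20
  R1->Depot4: 15 × 6 = 90
  R2->Depot1: 50 × 2 = 100
Total cost = 510.
R2 ships 50 of its 50, leaving 0.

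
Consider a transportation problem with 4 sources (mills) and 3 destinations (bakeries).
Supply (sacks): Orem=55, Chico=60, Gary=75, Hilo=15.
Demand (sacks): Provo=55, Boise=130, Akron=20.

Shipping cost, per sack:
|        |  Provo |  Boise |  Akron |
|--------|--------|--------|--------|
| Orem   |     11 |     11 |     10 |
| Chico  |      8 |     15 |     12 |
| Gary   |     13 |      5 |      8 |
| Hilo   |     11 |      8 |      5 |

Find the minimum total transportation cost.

An optimal shipping plan:
  Orem→Boise: 55 sacks
  Chico→Provo: 55 sacks
  Chico→Akron: 5 sacks
  Gary→Boise: 75 sacks
  Hilo→Akron: 15 sacks
Total cost = 1555.

1555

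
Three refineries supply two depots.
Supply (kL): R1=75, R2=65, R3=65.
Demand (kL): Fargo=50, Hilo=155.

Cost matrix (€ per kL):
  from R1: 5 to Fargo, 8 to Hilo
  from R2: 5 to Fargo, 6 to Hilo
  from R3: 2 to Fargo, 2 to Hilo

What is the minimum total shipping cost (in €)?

Optimal allocation:
  R1 to Fargo: 50 × €5 = €250
  R1 to Hilo: 25 × €8 = €200
  R2 to Hilo: 65 × €6 = €390
  R3 to Hilo: 65 × €2 = €130
Total = 250 + 200 + 390 + 130 = €970.

970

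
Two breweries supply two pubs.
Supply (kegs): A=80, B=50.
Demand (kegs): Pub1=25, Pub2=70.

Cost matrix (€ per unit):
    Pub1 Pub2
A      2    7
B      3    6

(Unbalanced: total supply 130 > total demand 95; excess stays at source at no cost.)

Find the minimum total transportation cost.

490

One minimum-cost allocation:
  A->Pub1: 25 × €2 = €50
  A->Pub2: 20 × €7 = €140
  B->Pub2: 50 × €6 = €300
Total = 50 + 140 + 300 = €490.
(Supply check: A ships 45; B ships 50.)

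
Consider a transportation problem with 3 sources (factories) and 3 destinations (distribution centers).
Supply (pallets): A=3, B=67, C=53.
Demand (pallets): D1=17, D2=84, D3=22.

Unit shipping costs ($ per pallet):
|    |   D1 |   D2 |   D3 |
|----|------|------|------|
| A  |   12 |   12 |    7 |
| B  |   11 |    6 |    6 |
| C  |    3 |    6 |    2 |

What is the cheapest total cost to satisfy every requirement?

A cheapest plan:
  A–D3: 3 pallets
  B–D2: 67 pallets
  C–D1: 17 pallets
  C–D2: 17 pallets
  C–D3: 19 pallets
Total cost = $614.

614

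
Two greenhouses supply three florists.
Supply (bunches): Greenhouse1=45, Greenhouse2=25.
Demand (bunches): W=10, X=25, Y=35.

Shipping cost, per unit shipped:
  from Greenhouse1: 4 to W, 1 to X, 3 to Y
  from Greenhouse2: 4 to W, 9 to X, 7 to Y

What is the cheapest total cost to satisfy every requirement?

An optimal shipping plan:
  Greenhouse1→X: 25 × 1 = 25
  Greenhouse1→Y: 20 × 3 = 60
  Greenhouse2→W: 10 × 4 = 40
  Greenhouse2→Y: 15 × 7 = 105
Total = 25 + 60 + 40 + 105 = 230.
(Supply check: Greenhouse1 ships 45; Greenhouse2 ships 25.)

230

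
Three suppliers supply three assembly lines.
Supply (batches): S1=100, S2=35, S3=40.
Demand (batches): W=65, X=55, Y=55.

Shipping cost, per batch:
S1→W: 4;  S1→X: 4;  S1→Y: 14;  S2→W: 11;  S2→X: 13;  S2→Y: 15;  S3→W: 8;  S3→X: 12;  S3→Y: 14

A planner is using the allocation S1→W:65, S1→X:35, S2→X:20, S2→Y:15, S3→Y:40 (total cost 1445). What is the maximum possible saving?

Current plan cost = 65·4 + 35·4 + 20·13 + 15·15 + 40·14 = 1445.
Optimal plan:
  S1->W: 45 batches
  S1->X: 55 batches
  S2->Y: 35 batches
  S3->W: 20 batches
  S3->Y: 20 batches
Optimal cost = 1365.
Saving = 1445 − 1365 = 80.

80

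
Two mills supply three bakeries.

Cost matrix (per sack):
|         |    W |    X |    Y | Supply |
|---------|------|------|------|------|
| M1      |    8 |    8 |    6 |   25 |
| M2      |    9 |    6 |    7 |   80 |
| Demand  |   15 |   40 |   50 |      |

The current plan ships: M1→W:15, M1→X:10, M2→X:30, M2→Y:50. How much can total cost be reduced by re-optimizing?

Current plan cost = 15·8 + 10·8 + 30·6 + 50·7 = 730.
Optimal plan:
  M1–Y: 25 × 6 = 150
  M2–W: 15 × 9 = 135
  M2–X: 40 × 6 = 240
  M2–Y: 25 × 7 = 175
Optimal cost = 700.
Saving = 730 − 700 = 30.

30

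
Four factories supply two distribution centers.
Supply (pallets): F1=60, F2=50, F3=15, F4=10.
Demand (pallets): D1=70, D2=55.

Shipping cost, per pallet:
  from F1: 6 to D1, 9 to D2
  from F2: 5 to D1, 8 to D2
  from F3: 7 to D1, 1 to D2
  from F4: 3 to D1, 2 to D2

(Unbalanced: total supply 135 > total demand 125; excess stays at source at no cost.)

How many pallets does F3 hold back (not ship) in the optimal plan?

An optimal plan:
  F1→D1: 20 pallets
  F1→D2: 30 pallets
  F2→D1: 50 pallets
  F3→D2: 15 pallets
  F4→D2: 10 pallets
Total cost = 675.
F3 ships 15 of its 15, leaving 0.

0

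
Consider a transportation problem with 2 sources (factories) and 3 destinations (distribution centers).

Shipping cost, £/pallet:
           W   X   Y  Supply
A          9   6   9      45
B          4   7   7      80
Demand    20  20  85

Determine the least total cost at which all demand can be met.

A cheapest plan:
  A–X: 20 × £6 = £120
  A–Y: 25 × £9 = £225
  B–W: 20 × £4 = £80
  B–Y: 60 × £7 = £420
Total = 120 + 225 + 80 + 420 = £845.

845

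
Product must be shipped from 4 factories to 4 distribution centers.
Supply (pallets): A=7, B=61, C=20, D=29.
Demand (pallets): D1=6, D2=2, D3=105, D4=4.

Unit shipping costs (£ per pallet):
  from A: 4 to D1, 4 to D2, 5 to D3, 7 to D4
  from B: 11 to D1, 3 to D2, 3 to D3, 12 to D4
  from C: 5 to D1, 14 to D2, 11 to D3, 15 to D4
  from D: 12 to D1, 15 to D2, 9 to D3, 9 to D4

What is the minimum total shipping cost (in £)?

661

One minimum-cost allocation:
  A->D2: 2 × £4 = £8
  A->D3: 5 × £5 = £25
  B->D3: 61 × £3 = £183
  C->D1: 6 × £5 = £30
  C->D3: 14 × £11 = £154
  D->D3: 25 × £9 = £225
  D->D4: 4 × £9 = £36
Total = 8 + 25 + 183 + 30 + 154 + 225 + 36 = £661.
(Supply check: A ships 7; B ships 61; C ships 20; D ships 29.)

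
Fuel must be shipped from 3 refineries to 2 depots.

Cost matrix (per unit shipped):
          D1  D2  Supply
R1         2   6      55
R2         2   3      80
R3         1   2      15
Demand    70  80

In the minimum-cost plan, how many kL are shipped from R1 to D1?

55

Optimal shipments:
  R1 to D1: 55 × 2 = 110
  R2 to D2: 80 × 3 = 240
  R3 to D1: 15 × 1 = 15
Total cost = 365.
So R1→D1 carries 55 kL.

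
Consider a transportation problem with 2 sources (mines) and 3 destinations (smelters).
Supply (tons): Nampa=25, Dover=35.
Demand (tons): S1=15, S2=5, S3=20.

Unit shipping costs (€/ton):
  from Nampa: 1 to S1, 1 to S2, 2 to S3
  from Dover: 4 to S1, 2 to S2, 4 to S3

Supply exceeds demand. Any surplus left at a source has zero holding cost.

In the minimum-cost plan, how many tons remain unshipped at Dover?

An optimal plan:
  Nampa->S1: 15 × €1 = €15
  Nampa->S3: 10 × €2 = €20
  Dover->S2: 5 × €2 = €10
  Dover->S3: 10 × €4 = €40
Total cost = €85.
Dover ships 15 of its 35, leaving 20.

20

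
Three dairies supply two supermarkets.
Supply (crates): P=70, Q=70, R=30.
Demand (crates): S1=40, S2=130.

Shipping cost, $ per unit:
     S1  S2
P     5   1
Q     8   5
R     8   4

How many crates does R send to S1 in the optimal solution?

0

Optimal shipments:
  P→S2: 70 × $1 = $70
  Q→S1: 40 × $8 = $320
  Q→S2: 30 × $5 = $150
  R→S2: 30 × $4 = $120
Total cost = $660.
The route R→S1 is not used.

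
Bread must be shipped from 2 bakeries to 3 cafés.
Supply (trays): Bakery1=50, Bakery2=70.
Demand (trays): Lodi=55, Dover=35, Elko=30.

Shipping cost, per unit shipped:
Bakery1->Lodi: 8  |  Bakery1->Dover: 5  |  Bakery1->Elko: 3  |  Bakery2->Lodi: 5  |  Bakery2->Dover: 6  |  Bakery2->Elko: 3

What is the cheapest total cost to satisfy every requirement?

One minimum-cost allocation:
  Bakery1->Dover: 35 × 5 = 175
  Bakery1->Elko: 15 × 3 = 45
  Bakery2->Lodi: 55 × 5 = 275
  Bakery2->Elko: 15 × 3 = 45
Total = 175 + 45 + 275 + 45 = 540.

540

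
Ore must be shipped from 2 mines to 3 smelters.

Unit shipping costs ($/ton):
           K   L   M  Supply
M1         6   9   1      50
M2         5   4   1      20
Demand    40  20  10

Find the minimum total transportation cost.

330

A cheapest plan:
  M1→K: 40 × $6 = $240
  M1→M: 10 × $1 = $10
  M2→L: 20 × $4 = $80
Total = 240 + 10 + 80 = $330.
(Supply check: M1 ships 50; M2 ships 20.)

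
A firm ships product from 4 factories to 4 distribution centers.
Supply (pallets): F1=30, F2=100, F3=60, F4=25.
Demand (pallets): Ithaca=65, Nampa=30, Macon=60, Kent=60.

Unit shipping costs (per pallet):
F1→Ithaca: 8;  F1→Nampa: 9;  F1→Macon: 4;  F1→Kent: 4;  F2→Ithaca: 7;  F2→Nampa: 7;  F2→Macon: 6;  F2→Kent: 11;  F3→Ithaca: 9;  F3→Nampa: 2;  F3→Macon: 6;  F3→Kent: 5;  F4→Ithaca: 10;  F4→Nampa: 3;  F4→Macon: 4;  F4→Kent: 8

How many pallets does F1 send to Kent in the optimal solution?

Optimal shipments:
  F1–Kent: 30 × 4 = 120
  F2–Ithaca: 65 × 7 = 455
  F2–Macon: 35 × 6 = 210
  F3–Nampa: 30 × 2 = 60
  F3–Kent: 30 × 5 = 150
  F4–Macon: 25 × 4 = 100
Total cost = 1095.
So F1→Kent carries 30 pallets.

30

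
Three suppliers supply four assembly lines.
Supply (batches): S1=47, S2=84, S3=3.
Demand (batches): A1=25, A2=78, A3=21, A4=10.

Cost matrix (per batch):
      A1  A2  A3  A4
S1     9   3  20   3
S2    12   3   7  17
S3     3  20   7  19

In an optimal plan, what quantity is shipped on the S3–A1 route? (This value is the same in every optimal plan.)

3

Optimal shipments:
  S1→A1: 22 batches
  S1→A2: 15 batches
  S1→A4: 10 batches
  S2→A2: 63 batches
  S2→A3: 21 batches
  S3→A1: 3 batches
Total cost = 618.
So S3→A1 carries 3 batches.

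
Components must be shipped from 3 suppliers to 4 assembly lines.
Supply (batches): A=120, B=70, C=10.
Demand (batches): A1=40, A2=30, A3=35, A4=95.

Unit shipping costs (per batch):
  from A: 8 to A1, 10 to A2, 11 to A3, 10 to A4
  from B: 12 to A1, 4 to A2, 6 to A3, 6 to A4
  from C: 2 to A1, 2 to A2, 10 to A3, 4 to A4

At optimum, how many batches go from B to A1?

Optimal shipments:
  A to A1: 30 × 8 = 240
  A to A4: 90 × 10 = 900
  B to A2: 30 × 4 = 120
  B to A3: 35 × 6 = 210
  B to A4: 5 × 6 = 30
  C to A1: 10 × 2 = 20
Total cost = 1520.
The route B→A1 is not used.

0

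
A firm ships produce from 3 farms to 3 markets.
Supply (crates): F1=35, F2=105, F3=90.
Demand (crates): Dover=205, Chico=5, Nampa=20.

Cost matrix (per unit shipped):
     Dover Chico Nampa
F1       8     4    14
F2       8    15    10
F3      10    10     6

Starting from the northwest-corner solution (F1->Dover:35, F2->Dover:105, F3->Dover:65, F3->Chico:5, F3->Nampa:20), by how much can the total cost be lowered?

20

Current plan cost = 35·8 + 105·8 + 65·10 + 5·10 + 20·6 = 1940.
Optimal plan:
  F1→Dover: 30 × 8 = 240
  F1→Chico: 5 × 4 = 20
  F2→Dover: 105 × 8 = 840
  F3→Dover: 70 × 10 = 700
  F3→Nampa: 20 × 6 = 120
Optimal cost = 1920.
Saving = 1940 − 1920 = 20.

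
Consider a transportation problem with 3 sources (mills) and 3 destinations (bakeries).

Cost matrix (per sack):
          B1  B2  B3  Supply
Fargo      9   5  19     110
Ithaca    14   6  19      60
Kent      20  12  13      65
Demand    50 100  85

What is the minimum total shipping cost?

2215

An optimal shipping plan:
  Fargo→B1: 50 × 9 = 450
  Fargo→B2: 60 × 5 = 300
  Ithaca→B2: 40 × 6 = 240
  Ithaca→B3: 20 × 19 = 380
  Kent→B3: 65 × 13 = 845
Total = 450 + 300 + 240 + 380 + 845 = 2215.
(Supply check: Fargo ships 110; Ithaca ships 60; Kent ships 65.)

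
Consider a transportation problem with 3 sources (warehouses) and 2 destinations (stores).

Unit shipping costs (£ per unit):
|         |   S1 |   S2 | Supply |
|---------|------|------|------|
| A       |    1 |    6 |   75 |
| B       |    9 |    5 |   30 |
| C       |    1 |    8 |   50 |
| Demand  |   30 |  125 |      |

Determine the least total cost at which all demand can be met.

790

An optimal shipping plan:
  A->S2: 75 × £6 = £450
  B->S2: 30 × £5 = £150
  C->S1: 30 × £1 = £30
  C->S2: 20 × £8 = £160
Total = 450 + 150 + 30 + 160 = £790.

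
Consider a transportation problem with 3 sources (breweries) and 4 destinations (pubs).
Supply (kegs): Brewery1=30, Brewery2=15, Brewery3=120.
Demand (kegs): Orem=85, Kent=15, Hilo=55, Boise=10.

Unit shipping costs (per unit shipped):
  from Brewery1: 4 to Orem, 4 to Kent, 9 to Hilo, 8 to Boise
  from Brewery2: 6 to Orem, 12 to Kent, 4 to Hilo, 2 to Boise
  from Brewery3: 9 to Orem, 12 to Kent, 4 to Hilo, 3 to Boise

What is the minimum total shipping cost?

Optimal allocation:
  Brewery1->Orem: 15 × 4 = 60
  Brewery1->Kent: 15 × 4 = 60
  Brewery2->Orem: 15 × 6 = 90
  Brewery3->Orem: 55 × 9 = 495
  Brewery3->Hilo: 55 × 4 = 220
  Brewery3->Boise: 10 × 3 = 30
Total = 60 + 60 + 90 + 495 + 220 + 30 = 955.
(Supply check: Brewery1 ships 30; Brewery2 ships 15; Brewery3 ships 120.)

955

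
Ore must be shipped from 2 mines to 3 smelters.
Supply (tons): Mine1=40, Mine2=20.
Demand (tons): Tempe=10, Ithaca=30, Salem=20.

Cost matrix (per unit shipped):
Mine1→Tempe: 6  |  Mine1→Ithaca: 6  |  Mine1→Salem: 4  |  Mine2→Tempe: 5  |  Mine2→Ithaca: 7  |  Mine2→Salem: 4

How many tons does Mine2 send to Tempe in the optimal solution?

Solving gives:
  Mine1->Ithaca: 30 × 6 = 180
  Mine1->Salem: 10 × 4 = 40
  Mine2->Tempe: 10 × 5 = 50
  Mine2->Salem: 10 × 4 = 40
Total cost = 310.
So Mine2→Tempe carries 10 tons.

10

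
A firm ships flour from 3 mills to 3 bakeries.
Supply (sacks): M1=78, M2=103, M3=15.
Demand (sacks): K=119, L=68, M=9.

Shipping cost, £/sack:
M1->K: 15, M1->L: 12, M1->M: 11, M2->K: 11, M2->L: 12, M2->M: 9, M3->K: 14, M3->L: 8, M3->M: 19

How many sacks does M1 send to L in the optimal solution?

53

The minimum-cost plan:
  M1->K: 16 × £15 = £240
  M1->L: 53 × £12 = £636
  M1->M: 9 × £11 = £99
  M2->K: 103 × £11 = £1133
  M3->L: 15 × £8 = £120
Total cost = £2228.
So M1→L carries 53 sacks.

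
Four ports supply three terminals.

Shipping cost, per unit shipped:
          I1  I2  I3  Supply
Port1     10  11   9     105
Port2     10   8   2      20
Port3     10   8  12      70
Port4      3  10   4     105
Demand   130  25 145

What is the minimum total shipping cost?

An optimal shipping plan:
  Port1->I3: 105 × 9 = 945
  Port2->I3: 20 × 2 = 40
  Port3->I1: 45 × 10 = 450
  Port3->I2: 25 × 8 = 200
  Port4->I1: 85 × 3 = 255
  Port4->I3: 20 × 4 = 80
Total = 945 + 40 + 450 + 200 + 255 + 80 = 1970.

1970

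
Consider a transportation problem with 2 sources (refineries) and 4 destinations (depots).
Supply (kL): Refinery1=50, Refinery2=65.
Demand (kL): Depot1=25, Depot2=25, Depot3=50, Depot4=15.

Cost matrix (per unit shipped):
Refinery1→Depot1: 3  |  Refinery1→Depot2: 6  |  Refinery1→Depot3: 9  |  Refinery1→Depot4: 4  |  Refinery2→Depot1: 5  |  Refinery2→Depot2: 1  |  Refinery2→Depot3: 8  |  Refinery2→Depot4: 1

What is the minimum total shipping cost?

540

One minimum-cost allocation:
  Refinery1–Depot1: 25 × 3 = 75
  Refinery1–Depot3: 25 × 9 = 225
  Refinery2–Depot2: 25 × 1 = 25
  Refinery2–Depot3: 25 × 8 = 200
  Refinery2–Depot4: 15 × 1 = 15
Total = 75 + 225 + 25 + 200 + 15 = 540.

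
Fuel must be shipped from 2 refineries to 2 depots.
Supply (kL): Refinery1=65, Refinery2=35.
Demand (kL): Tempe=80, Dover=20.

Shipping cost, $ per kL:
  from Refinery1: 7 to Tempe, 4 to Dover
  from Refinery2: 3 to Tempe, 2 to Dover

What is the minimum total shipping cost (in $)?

Optimal allocation:
  Refinery1 to Tempe: 45 × $7 = $315
  Refinery1 to Dover: 20 × $4 = $80
  Refinery2 to Tempe: 35 × $3 = $105
Total = 315 + 80 + 105 = $500.

500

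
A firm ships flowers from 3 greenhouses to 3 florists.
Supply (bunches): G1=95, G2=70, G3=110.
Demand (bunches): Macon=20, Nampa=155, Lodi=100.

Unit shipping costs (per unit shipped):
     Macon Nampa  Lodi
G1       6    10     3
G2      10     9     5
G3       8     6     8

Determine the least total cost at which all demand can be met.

1535

An optimal shipping plan:
  G1→Macon: 20 × 6 = 120
  G1→Lodi: 75 × 3 = 225
  G2→Nampa: 45 × 9 = 405
  G2→Lodi: 25 × 5 = 125
  G3→Nampa: 110 × 6 = 660
Total = 120 + 225 + 405 + 125 + 660 = 1535.
(Supply check: G1 ships 95; G2 ships 70; G3 ships 110.)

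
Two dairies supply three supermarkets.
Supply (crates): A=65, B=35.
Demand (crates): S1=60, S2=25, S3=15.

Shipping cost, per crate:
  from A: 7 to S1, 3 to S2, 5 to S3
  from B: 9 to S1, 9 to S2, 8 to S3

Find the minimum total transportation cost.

An optimal shipping plan:
  A→S1: 25 × 7 = 175
  A→S2: 25 × 3 = 75
  A→S3: 15 × 5 = 75
  B→S1: 35 × 9 = 315
Total = 175 + 75 + 75 + 315 = 640.

640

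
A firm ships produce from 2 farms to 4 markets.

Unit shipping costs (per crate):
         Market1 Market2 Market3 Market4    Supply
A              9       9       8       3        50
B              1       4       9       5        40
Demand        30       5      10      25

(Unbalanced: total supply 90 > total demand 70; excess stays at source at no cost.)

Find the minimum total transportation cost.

An optimal shipping plan:
  A->Market3: 10 × 8 = 80
  A->Market4: 25 × 3 = 75
  B->Market1: 30 × 1 = 30
  B->Market2: 5 × 4 = 20
Total = 80 + 75 + 30 + 20 = 205.
(Supply check: A ships 35; B ships 35.)

205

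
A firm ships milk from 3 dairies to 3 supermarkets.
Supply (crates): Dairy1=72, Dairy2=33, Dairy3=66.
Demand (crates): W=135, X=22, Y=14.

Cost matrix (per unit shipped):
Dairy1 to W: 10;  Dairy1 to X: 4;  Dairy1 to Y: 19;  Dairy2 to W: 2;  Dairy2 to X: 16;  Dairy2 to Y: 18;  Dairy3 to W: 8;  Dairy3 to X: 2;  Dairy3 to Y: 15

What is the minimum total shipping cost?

1280

Optimal allocation:
  Dairy1–W: 50 × 10 = 500
  Dairy1–X: 22 × 4 = 88
  Dairy2–W: 33 × 2 = 66
  Dairy3–W: 52 × 8 = 416
  Dairy3–Y: 14 × 15 = 210
Total = 500 + 88 + 66 + 416 + 210 = 1280.
(Supply check: Dairy1 ships 72; Dairy2 ships 33; Dairy3 ships 66.)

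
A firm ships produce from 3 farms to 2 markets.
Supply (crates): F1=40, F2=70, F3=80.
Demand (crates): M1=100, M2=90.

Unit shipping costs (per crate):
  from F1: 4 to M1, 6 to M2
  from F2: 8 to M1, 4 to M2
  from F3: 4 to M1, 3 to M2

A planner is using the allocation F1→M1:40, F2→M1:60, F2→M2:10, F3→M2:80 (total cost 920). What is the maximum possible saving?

Current plan cost = 40·4 + 60·8 + 10·4 + 80·3 = 920.
Optimal plan:
  F1->M1: 40 crates
  F2->M2: 70 crates
  F3->M1: 60 crates
  F3->M2: 20 crates
Optimal cost = 740.
Saving = 920 − 740 = 180.

180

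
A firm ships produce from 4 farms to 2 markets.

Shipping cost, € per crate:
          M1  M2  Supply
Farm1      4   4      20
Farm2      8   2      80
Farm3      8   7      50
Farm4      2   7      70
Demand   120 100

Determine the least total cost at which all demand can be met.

760

One minimum-cost allocation:
  Farm1→M1: 20 × €4 = €80
  Farm2→M2: 80 × €2 = €160
  Farm3→M1: 30 × €8 = €240
  Farm3→M2: 20 × €7 = €140
  Farm4→M1: 70 × €2 = €140
Total = 80 + 160 + 240 + 140 + 140 = €760.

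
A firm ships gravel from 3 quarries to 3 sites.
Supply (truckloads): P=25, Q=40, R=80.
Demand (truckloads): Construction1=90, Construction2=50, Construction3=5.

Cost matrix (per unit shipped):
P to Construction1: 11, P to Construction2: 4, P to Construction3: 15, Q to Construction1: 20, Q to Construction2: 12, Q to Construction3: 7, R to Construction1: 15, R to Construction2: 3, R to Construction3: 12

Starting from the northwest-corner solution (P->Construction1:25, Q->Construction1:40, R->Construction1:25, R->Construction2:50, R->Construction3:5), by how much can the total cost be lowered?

Current plan cost = 25·11 + 40·20 + 25·15 + 50·3 + 5·12 = 1660.
Optimal plan:
  P->Construction1: 25 × 11 = 275
  Q->Construction1: 35 × 20 = 700
  Q->Construction3: 5 × 7 = 35
  R->Construction1: 30 × 15 = 450
  R->Construction2: 50 × 3 = 150
Optimal cost = 1610.
Saving = 1660 − 1610 = 50.

50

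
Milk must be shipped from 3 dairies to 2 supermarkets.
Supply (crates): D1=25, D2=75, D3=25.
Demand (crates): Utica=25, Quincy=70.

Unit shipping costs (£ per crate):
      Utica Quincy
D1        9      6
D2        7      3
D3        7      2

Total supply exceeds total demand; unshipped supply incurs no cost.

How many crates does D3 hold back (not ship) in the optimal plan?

0

Minimum-cost shipments:
  D2–Utica: 25 × £7 = £175
  D2–Quincy: 45 × £3 = £135
  D3–Quincy: 25 × £2 = £50
Total cost = £360.
D3 ships 25 of its 25, leaving 0.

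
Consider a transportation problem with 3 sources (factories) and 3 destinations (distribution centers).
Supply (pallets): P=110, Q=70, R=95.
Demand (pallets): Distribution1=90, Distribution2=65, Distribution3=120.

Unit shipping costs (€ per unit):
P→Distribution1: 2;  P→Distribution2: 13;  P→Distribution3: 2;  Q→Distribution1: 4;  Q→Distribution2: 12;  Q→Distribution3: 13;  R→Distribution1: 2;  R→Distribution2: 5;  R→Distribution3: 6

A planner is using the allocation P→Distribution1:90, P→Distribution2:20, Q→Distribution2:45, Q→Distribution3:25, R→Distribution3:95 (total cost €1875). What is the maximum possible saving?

Current plan cost = 90·2 + 20·13 + 45·12 + 25·13 + 95·6 = €1875.
Optimal plan:
  P to Distribution3: 110 × €2 = €220
  Q to Distribution1: 70 × €4 = €280
  R to Distribution1: 20 × €2 = €40
  R to Distribution2: 65 × €5 = €325
  R to Distribution3: 10 × €6 = €60
Optimal cost = €925.
Saving = 1875 − 925 = €950.

950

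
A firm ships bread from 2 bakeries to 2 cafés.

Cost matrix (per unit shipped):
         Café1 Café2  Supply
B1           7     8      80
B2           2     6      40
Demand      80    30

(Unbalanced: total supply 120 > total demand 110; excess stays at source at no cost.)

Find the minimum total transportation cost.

One minimum-cost allocation:
  B1->Café1: 40 × 7 = 280
  B1->Café2: 30 × 8 = 240
  B2->Café1: 40 × 2 = 80
Total = 280 + 240 + 80 = 600.

600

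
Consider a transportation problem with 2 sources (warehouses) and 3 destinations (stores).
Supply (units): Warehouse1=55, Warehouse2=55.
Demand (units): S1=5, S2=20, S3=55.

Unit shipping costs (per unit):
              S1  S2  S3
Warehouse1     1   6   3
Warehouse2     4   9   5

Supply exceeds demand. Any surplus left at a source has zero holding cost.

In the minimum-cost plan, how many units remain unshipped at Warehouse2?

Minimum-cost shipments:
  Warehouse1→S1: 5 units
  Warehouse1→S2: 20 units
  Warehouse1→S3: 30 units
  Warehouse2→S3: 25 units
Total cost = 340.
Warehouse2 ships 25 of its 55, leaving 30.

30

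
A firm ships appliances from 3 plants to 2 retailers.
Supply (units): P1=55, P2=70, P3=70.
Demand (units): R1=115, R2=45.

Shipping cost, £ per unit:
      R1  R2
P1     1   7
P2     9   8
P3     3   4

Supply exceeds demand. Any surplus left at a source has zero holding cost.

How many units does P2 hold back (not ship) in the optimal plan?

35

An optimal plan:
  P1→R1: 55 × £1 = £55
  P2→R2: 35 × £8 = £280
  P3→R1: 60 × £3 = £180
  P3→R2: 10 × £4 = £40
Total cost = £555.
P2 ships 35 of its 70, leaving 35.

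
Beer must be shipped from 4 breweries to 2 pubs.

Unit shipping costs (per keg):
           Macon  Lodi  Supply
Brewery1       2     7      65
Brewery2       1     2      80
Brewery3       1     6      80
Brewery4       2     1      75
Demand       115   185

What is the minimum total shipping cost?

595

Optimal allocation:
  Brewery1→Macon: 65 × 2 = 130
  Brewery2→Lodi: 80 × 2 = 160
  Brewery3→Macon: 50 × 1 = 50
  Brewery3→Lodi: 30 × 6 = 180
  Brewery4→Lodi: 75 × 1 = 75
Total = 130 + 160 + 50 + 180 + 75 = 595.
(Supply check: Brewery1 ships 65; Brewery2 ships 80; Brewery3 ships 80; Brewery4 ships 75.)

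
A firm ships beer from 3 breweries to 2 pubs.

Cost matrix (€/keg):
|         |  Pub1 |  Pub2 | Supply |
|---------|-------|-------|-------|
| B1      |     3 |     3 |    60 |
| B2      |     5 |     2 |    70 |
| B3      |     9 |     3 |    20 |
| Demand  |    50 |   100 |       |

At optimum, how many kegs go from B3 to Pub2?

20

Optimal shipments:
  B1→Pub1: 50 kegs
  B1→Pub2: 10 kegs
  B2→Pub2: 70 kegs
  B3→Pub2: 20 kegs
Total cost = €380.
So B3→Pub2 carries 20 kegs.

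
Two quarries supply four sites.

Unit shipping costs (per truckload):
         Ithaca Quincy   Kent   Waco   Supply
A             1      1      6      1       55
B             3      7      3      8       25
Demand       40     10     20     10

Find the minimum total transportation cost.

One minimum-cost allocation:
  A–Ithaca: 35 truckloads
  A–Quincy: 10 truckloads
  A–Waco: 10 truckloads
  B–Ithaca: 5 truckloads
  B–Kent: 20 truckloads
Total cost = 130.
(Supply check: A ships 55; B ships 25.)

130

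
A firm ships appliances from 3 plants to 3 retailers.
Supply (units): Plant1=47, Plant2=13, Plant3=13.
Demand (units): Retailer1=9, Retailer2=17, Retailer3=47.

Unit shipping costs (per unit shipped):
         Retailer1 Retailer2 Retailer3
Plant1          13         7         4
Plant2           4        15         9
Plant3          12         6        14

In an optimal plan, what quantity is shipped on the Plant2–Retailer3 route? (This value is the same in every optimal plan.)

4

Solving gives:
  Plant1→Retailer2: 4 × 7 = 28
  Plant1→Retailer3: 43 × 4 = 172
  Plant2→Retailer1: 9 × 4 = 36
  Plant2→Retailer3: 4 × 9 = 36
  Plant3→Retailer2: 13 × 6 = 78
Total cost = 350.
So Plant2→Retailer3 carries 4 units.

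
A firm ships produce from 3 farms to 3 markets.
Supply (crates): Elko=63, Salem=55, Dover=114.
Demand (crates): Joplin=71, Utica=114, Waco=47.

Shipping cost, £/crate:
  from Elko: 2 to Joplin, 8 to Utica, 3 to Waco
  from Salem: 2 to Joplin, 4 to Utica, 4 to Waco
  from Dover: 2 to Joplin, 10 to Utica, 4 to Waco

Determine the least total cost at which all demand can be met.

1018

An optimal shipping plan:
  Elko–Utica: 59 × £8 = £472
  Elko–Waco: 4 × £3 = £12
  Salem–Utica: 55 × £4 = £220
  Dover–Joplin: 71 × £2 = £142
  Dover–Waco: 43 × £4 = £172
Total = 472 + 12 + 220 + 142 + 172 = £1018.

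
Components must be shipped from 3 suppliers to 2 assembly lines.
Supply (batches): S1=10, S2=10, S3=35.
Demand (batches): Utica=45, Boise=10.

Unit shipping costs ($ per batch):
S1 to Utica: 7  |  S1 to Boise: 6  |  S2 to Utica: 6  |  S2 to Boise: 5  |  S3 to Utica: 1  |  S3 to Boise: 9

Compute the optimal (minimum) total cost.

Optimal allocation:
  S1 to Utica: 10 × $7 = $70
  S2 to Boise: 10 × $5 = $50
  S3 to Utica: 35 × $1 = $35
Total = 70 + 50 + 35 = $155.

155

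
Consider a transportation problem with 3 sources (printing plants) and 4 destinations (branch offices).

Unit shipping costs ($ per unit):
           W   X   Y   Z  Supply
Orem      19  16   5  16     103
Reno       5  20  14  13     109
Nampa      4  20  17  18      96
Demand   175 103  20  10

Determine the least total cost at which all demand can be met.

2737

A cheapest plan:
  Orem→X: 83 × $16 = $1328
  Orem→Y: 20 × $5 = $100
  Reno→W: 79 × $5 = $395
  Reno→X: 20 × $20 = $400
  Reno→Z: 10 × $13 = $130
  Nampa→W: 96 × $4 = $384
Total = 1328 + 100 + 395 + 400 + 130 + 384 = $2737.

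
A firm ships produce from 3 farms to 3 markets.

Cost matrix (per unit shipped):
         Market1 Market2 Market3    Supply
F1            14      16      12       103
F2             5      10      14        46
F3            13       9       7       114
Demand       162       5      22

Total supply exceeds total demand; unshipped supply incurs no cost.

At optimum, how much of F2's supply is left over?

0

Minimum-cost shipments:
  F1→Market1: 29 crates
  F2→Market1: 46 crates
  F3→Market1: 87 crates
  F3→Market2: 5 crates
  F3→Market3: 22 crates
Total cost = 1966.
F2 ships 46 of its 46, leaving 0.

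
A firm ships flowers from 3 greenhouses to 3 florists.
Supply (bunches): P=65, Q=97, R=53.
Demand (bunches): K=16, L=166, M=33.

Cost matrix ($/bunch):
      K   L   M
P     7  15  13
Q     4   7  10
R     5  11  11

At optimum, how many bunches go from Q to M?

0

Optimal shipments:
  P–K: 16 × $7 = $112
  P–L: 16 × $15 = $240
  P–M: 33 × $13 = $429
  Q–L: 97 × $7 = $679
  R–L: 53 × $11 = $583
Total cost = $2043.
The route Q→M is not used.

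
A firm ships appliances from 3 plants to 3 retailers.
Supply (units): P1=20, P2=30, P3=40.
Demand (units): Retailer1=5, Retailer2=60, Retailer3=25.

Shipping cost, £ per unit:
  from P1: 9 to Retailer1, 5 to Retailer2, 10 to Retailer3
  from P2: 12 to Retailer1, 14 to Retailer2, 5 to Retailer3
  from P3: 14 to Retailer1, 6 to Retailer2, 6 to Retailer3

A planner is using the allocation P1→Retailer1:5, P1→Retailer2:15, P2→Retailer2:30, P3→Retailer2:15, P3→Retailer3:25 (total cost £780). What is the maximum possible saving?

255

Current plan cost = 5·9 + 15·5 + 30·14 + 15·6 + 25·6 = £780.
Optimal plan:
  P1→Retailer2: 20 × £5 = £100
  P2→Retailer1: 5 × £12 = £60
  P2→Retailer3: 25 × £5 = £125
  P3→Retailer2: 40 × £6 = £240
Optimal cost = £525.
Saving = 780 − 525 = £255.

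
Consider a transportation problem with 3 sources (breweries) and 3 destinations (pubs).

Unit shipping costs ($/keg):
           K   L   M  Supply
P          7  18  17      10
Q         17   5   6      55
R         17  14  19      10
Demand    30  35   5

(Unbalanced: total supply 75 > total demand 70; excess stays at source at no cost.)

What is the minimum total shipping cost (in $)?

615

A cheapest plan:
  P–K: 10 × $7 = $70
  Q–K: 15 × $17 = $255
  Q–L: 35 × $5 = $175
  Q–M: 5 × $6 = $30
  R–K: 5 × $17 = $85
Total = 70 + 255 + 175 + 30 + 85 = $615.
(Supply check: P ships 10; Q ships 55; R ships 5.)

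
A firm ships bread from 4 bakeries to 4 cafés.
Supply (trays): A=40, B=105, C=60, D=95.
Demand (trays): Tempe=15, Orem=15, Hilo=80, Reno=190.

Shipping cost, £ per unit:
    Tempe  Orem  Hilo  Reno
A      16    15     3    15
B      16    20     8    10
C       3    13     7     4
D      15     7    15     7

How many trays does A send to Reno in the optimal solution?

0

Solving gives:
  A–Hilo: 40 × £3 = £120
  B–Hilo: 40 × £8 = £320
  B–Reno: 65 × £10 = £650
  C–Tempe: 15 × £3 = £45
  C–Reno: 45 × £4 = £180
  D–Orem: 15 × £7 = £105
  D–Reno: 80 × £7 = £560
Total cost = £1980.
The route A→Reno is not used.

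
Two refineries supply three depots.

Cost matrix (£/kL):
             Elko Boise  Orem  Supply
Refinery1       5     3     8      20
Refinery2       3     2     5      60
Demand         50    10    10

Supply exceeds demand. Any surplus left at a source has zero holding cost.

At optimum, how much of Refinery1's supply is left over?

Minimum-cost shipments:
  Refinery1–Boise: 10 × £3 = £30
  Refinery2–Elko: 50 × £3 = £150
  Refinery2–Orem: 10 × £5 = £50
Total cost = £230.
Refinery1 ships 10 of its 20, leaving 10.

10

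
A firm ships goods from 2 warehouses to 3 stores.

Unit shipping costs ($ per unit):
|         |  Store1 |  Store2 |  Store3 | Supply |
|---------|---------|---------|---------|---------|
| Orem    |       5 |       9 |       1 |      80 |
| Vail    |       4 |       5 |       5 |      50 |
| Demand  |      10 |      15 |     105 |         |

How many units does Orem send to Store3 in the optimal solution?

80

Solving gives:
  Orem→Store3: 80 × $1 = $80
  Vail→Store1: 10 × $4 = $40
  Vail→Store2: 15 × $5 = $75
  Vail→Store3: 25 × $5 = $125
Total cost = $320.
So Orem→Store3 carries 80 units.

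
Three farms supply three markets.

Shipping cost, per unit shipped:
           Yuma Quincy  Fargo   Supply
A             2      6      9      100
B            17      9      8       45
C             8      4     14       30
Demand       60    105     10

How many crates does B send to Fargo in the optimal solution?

Solving gives:
  A->Yuma: 60 crates
  A->Quincy: 40 crates
  B->Quincy: 35 crates
  B->Fargo: 10 crates
  C->Quincy: 30 crates
Total cost = 875.
So B→Fargo carries 10 crates.

10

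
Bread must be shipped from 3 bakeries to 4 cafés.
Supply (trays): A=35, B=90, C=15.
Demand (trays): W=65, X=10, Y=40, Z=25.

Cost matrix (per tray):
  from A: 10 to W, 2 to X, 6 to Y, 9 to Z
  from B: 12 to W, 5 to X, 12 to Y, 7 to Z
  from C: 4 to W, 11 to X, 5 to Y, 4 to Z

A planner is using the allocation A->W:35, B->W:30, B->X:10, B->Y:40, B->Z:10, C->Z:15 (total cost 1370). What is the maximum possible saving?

Current plan cost = 35·10 + 30·12 + 10·5 + 40·12 + 10·7 + 15·4 = 1370.
Optimal plan:
  A->Y: 35 trays
  B->W: 50 trays
  B->X: 10 trays
  B->Y: 5 trays
  B->Z: 25 trays
  C->W: 15 trays
Optimal cost = 1155.
Saving = 1370 − 1155 = 215.

215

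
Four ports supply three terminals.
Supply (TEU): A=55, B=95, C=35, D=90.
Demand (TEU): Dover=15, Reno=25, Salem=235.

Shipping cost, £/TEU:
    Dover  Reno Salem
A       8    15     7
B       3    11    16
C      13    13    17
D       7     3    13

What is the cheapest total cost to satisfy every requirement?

One minimum-cost allocation:
  A to Salem: 55 × £7 = £385
  B to Dover: 15 × £3 = £45
  B to Salem: 80 × £16 = £1280
  C to Salem: 35 × £17 = £595
  D to Reno: 25 × £3 = £75
  D to Salem: 65 × £13 = £845
Total = 385 + 45 + 1280 + 595 + 75 + 845 = £3225.

3225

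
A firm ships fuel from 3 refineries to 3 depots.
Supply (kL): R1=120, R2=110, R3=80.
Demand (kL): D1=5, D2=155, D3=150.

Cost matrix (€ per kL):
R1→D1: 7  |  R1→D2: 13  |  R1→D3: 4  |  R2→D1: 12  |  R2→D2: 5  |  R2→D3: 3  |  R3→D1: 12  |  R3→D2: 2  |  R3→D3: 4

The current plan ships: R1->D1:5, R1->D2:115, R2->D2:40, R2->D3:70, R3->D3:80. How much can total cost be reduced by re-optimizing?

Current plan cost = 5·7 + 115·13 + 40·5 + 70·3 + 80·4 = €2260.
Optimal plan:
  R1→D1: 5 × €7 = €35
  R1→D3: 115 × €4 = €460
  R2→D2: 75 × €5 = €375
  R2→D3: 35 × €3 = €105
  R3→D2: 80 × €2 = €160
Optimal cost = €1135.
Saving = 2260 − 1135 = €1125.

1125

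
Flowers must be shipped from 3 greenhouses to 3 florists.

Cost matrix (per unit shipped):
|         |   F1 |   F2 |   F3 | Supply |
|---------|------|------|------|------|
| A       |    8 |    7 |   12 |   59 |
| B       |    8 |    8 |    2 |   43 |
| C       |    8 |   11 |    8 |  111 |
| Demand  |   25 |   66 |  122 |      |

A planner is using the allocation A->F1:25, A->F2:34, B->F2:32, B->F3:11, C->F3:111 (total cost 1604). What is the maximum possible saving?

196

Current plan cost = 25·8 + 34·7 + 32·8 + 11·2 + 111·8 = 1604.
Optimal plan:
  A->F2: 59 bunches
  B->F3: 43 bunches
  C->F1: 25 bunches
  C->F2: 7 bunches
  C->F3: 79 bunches
Optimal cost = 1408.
Saving = 1604 − 1408 = 196.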